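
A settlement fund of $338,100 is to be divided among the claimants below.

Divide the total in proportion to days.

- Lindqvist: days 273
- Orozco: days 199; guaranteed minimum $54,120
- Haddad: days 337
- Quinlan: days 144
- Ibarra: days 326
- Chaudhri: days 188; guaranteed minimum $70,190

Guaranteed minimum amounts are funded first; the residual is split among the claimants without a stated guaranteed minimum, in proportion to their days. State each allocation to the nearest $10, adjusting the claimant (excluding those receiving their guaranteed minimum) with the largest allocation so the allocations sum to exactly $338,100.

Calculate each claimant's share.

Lindqvist: $54,040; Orozco: $54,120; Haddad: $66,710; Quinlan: $28,510; Ibarra: $64,530; Chaudhri: $70,190

Guaranteed amounts: Orozco $54,120; Chaudhri $70,190. Remaining pool $213,790.
Remaining pool split over remaining days 1,080: Lindqvist 54,041.36 → $54,040; Haddad 66,710.40 → $66,710; Quinlan 28,505.33 → $28,510; Ibarra 64,532.91 → $64,530.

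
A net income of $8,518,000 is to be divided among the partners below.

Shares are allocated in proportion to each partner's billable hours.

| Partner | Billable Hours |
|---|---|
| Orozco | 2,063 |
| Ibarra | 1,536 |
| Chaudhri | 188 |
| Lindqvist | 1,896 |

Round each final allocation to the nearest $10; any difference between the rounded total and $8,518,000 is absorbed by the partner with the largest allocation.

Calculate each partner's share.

Orozco: $3,092,150; Ibarra: $2,302,240; Chaudhri: $281,780; Lindqvist: $2,841,830

Sum of billable hours: 5,683.
Unrounded shares: Orozco 2,063/5,683 × $8,518,000 = 3,092,140.42; Ibarra 1,536/5,683 × $8,518,000 = 2,302,243.18; Chaudhri 188/5,683 × $8,518,000 = 281,784.97; Lindqvist 1,896/5,683 × $8,518,000 = 2,841,831.43.
After rounding ($10): Orozco $3,092,140; Ibarra $2,302,240; Chaudhri $281,780; Lindqvist $2,841,830. Sum = $8,517,990.
Difference $8,518,000 − $8,517,990 = +$10 applied to largest allocation (Orozco): Orozco becomes $3,092,150.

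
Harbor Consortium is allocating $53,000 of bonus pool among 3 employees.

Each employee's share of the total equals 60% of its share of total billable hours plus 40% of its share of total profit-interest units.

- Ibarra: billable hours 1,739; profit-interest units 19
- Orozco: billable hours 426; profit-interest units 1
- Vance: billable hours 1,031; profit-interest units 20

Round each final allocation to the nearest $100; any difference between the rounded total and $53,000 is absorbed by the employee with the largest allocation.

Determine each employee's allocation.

Ibarra: $27,300 | Orozco: $4,800 | Vance: $20,900

Billable hours total 3,196; profit-interest units total 40.
Blended shares (60% billable hours + 40% profit-interest units): Ibarra 0.5165; Orozco 0.0900; Vance 0.3936.
Pro-rata amounts: Ibarra 27,372.94; Orozco 4,768.67; Vance 20,858.39.
At nearest $100: Ibarra $27,400; Orozco $4,800; Vance $20,900. Sum = $53,100.
Difference $53,000 − $53,100 = −$100 applied to largest allocation (Ibarra): Ibarra becomes $27,300.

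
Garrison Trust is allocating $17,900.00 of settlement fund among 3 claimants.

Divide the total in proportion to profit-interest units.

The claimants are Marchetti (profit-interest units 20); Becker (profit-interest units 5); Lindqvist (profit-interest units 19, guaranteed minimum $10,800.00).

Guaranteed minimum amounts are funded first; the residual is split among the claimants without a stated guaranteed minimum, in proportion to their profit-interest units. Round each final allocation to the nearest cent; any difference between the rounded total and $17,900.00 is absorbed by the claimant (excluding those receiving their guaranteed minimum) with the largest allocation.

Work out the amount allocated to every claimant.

Marchetti: $5,680.00; Becker: $1,420.00; Lindqvist: $10,800.00

Fund the minimums — Lindqvist $10,800.00. Balance $7,100.00.
Balance split over remaining profit-interest units 25: Marchetti 5,680.0000 → $5,680.00; Becker 1,420.0000 → $1,420.00.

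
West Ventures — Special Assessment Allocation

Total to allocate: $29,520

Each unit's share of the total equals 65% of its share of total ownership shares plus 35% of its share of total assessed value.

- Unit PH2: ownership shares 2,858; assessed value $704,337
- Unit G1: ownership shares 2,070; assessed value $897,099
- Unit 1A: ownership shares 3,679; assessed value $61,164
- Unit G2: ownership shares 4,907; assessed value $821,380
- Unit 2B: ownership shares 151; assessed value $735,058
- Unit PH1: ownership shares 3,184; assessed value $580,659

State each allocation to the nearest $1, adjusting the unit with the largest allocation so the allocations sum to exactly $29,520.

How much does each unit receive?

Unit PH2: $5,170 | Unit G1: $4,797 | Unit 1A: $4,356 | Unit G2: $7,821 | Unit 2B: $2,171 | Unit PH1: $5,205

Totals — ownership shares 16,849, assessed value 3,799,697.
Blended shares (65% ownership shares + 35% assessed value): Unit PH2 0.1751; Unit G1 0.1625; Unit 1A 0.1476; Unit G2 0.2650; Unit 2B 0.0735; Unit PH1 0.1763.
Proportional shares: Unit PH2 5,169.96; Unit G1 4,796.72; Unit 1A 4,356.04; Unit G2 7,821.66; Unit 2B 2,170.71; Unit PH1 5,204.91.
After rounding ($1): Unit PH2 $5,170; Unit G1 $4,797; Unit 1A $4,356; Unit G2 $7,822; Unit 2B $2,171; Unit PH1 $5,205. Sum = $29,521.
Difference $29,520 − $29,521 = −$1 applied to largest allocation (Unit G2): Unit G2 becomes $7,821.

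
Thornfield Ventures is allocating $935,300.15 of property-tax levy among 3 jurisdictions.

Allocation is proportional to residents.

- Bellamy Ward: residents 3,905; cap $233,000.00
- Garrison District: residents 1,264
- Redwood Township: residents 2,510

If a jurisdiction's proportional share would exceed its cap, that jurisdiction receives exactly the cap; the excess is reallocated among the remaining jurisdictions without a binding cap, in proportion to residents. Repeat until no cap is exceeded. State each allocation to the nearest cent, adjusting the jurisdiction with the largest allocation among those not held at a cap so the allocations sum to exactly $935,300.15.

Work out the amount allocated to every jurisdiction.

Sum of residents: 7,679.
Unconstrained shares: Bellamy Ward 475,627.9575; Garrison District 153,954.8626; Redwood Township 305,717.3299.
Held at cap: Bellamy Ward ($233,000.00); remaining pool $702,300.15 reallocated over remaining residents 3,774.
Shares after redistribution: Garrison District 235,216.5844 → $235,216.58; Redwood Township 467,083.5656 → $467,083.57.

Bellamy Ward: $233,000.00; Garrison District: $235,216.58; Redwood Township: $467,083.57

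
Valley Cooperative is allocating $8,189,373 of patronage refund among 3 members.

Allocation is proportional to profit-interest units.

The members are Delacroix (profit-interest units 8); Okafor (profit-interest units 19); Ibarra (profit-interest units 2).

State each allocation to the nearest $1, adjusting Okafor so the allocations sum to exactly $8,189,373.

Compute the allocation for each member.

Combined profit-interest units = 29.
Pro-rata amounts: Delacroix 8/29 × $8,189,373 = 2,259,137.38; Okafor 19/29 × $8,189,373 = 5,365,451.28; Ibarra 2/29 × $8,189,373 = 564,784.34.
After rounding ($1): Delacroix $2,259,137; Okafor $5,365,451; Ibarra $564,784. Sum = $8,189,372.
Difference $8,189,373 − $8,189,372 = +$1 applied to Okafor: Okafor becomes $5,365,452.

Delacroix: $2,259,137 | Okafor: $5,365,452 | Ibarra: $564,784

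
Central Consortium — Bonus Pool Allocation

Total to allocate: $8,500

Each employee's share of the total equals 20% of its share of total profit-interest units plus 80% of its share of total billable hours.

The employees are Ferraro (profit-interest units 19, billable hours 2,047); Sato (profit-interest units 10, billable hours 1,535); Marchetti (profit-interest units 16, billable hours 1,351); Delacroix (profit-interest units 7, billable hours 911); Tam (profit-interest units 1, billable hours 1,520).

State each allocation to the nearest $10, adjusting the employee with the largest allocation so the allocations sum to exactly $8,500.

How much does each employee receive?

Ferraro: $2,490 | Sato: $1,740 | Marchetti: $1,760 | Delacroix: $1,070 | Tam: $1,440

Profit-interest units total 53; billable hours total 7,364.
Blended shares (20% profit-interest units + 80% billable hours): Ferraro 0.2941; Sato 0.2045; Marchetti 0.2071; Delacroix 0.1254; Tam 0.1689.
Proportional shares: Ferraro 2,499.66; Sato 1,738.19; Marchetti 1,760.74; Delacroix 1,065.76; Tam 1,435.66.
At nearest $10: Ferraro $2,500; Sato $1,740; Marchetti $1,760; Delacroix $1,070; Tam $1,440. Sum = $8,510.
Difference $8,500 − $8,510 = −$10 applied to largest allocation (Ferraro): Ferraro becomes $2,490.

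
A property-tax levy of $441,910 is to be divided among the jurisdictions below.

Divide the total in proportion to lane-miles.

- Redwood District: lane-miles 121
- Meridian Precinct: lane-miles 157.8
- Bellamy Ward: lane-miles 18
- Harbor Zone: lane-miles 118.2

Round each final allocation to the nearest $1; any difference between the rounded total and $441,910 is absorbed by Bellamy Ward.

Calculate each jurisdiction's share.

Sum of lane-miles: 415.
Unrounded shares: Redwood District 121/415 × $441,910 = 128,846.05; Meridian Precinct 157.8/415 × $441,910 = 168,032.28; Bellamy Ward 18/415 × $441,910 = 19,167.18; Harbor Zone 118.2/415 × $441,910 = 125,864.49.
At nearest $1: Redwood District $128,846; Meridian Precinct $168,032; Bellamy Ward $19,167; Harbor Zone $125,864. Sum = $441,909.
Difference $441,910 − $441,909 = +$1 applied to Bellamy Ward: Bellamy Ward becomes $19,168.

Redwood District: $128,846; Meridian Precinct: $168,032; Bellamy Ward: $19,168; Harbor Zone: $125,864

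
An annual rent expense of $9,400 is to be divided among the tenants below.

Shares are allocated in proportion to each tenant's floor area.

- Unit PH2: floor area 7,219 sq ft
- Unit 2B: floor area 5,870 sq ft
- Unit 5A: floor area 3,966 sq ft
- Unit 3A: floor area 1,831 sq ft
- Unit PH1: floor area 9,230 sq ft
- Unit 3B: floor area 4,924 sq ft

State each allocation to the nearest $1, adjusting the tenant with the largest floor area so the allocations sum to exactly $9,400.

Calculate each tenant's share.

Unit PH2: $2,054 | Unit 2B: $1,670 | Unit 5A: $1,128 | Unit 3A: $521 | Unit PH1: $2,626 | Unit 3B: $1,401

Total floor area = 7,219 + 5,870 + 3,966 + 1,831 + 9,230 + 4,924 = 33,040.
Raw shares: Unit PH2 2,053.83; Unit 2B 1,670.04; Unit 5A 1,128.34; Unit 3A 520.93; Unit PH1 2,625.97; Unit 3B 1,400.90.
Rounded to nearest $1: Unit PH2 $2,054; Unit 2B $1,670; Unit 5A $1,128; Unit 3A $521; Unit PH1 $2,626; Unit 3B $1,401. Sum = $9,400.
Sum already equals the total — no adjustment.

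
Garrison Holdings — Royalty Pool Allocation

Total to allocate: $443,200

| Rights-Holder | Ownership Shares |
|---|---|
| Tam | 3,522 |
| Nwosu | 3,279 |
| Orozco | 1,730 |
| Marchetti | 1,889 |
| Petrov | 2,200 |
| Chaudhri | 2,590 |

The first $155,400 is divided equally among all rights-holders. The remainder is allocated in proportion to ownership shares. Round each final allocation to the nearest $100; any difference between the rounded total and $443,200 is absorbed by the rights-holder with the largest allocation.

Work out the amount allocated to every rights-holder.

$155,400 shared equally gives $25,900 per rights-holder.
Remainder $287,800 by ownership shares (total 15,210): Tam 66,642.45 → $66,600; Nwosu 62,044.46 → $62,000; Orozco 32,734.65 → $32,700; Marchetti 35,743.21 → $35,700; Petrov 41,627.88 → $41,600; Chaudhri 49,007.36 → $49,000.
Rounding difference +$200 on remainder applied to Tam.
Totals: Tam $25,900 + $66,800 = $92,700; Nwosu $25,900 + $62,000 = $87,900; Orozco $25,900 + $32,700 = $58,600; Marchetti $25,900 + $35,700 = $61,600; Petrov $25,900 + $41,600 = $67,500; Chaudhri $25,900 + $49,000 = $74,900.

Tam: $92,700; Nwosu: $87,900; Orozco: $58,600; Marchetti: $61,600; Petrov: $67,500; Chaudhri: $74,900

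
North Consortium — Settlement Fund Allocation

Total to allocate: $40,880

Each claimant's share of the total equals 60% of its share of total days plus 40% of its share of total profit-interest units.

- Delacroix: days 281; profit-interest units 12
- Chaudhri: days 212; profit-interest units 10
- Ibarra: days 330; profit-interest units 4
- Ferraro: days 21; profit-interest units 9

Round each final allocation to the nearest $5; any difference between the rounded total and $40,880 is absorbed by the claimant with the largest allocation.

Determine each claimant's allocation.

Delacroix: $13,770; Chaudhri: $10,835; Ibarra: $11,460; Ferraro: $4,815

Days total 844; profit-interest units total 35.
Composite weights (60% days + 40% profit-interest units): Delacroix 0.3369; Chaudhri 0.2650; Ibarra 0.2803; Ferraro 0.1178.
Proportional shares: Delacroix 13,772.71; Chaudhri 10,833.06; Ibarra 11,459.13; Ferraro 4,815.09.
Rounded to nearest $5: Delacroix $13,775; Chaudhri $10,835; Ibarra $11,460; Ferraro $4,815. Sum = $40,885.
Difference $40,880 − $40,885 = −$5 applied to largest allocation (Delacroix): Delacroix becomes $13,770.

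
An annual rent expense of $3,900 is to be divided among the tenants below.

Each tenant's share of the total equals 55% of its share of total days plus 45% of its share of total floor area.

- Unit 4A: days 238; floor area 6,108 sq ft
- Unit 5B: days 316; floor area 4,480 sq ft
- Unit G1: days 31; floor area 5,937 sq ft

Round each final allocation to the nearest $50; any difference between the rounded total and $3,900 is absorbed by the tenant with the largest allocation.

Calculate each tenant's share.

Days total 585; floor area total 16,525.
Combined weights (55% days + 45% floor area): Unit 4A 0.3901; Unit 5B 0.4191; Unit G1 0.1908.
Pro-rata amounts: Unit 4A 1,521.35; Unit 5B 1,634.45; Unit G1 744.19.
At nearest $50: Unit 4A $1,500; Unit 5B $1,650; Unit G1 $750. Sum = $3,900.
Sum already equals the total — no adjustment.

Unit 4A: $1,500; Unit 5B: $1,650; Unit G1: $750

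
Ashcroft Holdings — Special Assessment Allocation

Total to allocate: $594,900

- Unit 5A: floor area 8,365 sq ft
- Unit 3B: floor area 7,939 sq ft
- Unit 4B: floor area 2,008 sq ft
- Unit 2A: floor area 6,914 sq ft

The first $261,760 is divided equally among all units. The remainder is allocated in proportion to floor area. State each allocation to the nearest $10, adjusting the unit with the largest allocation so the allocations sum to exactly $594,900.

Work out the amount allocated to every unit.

Unit 5A: $175,910; Unit 3B: $170,280; Unit 4B: $91,960; Unit 2A: $156,750

Equal tier: $261,760 ÷ 4 = $65,440 apiece.
Remainder $333,140 by floor area (total 25,226): Unit 5A 110,470.00 → $110,470; Unit 3B 104,844.15 → $104,840; Unit 4B 26,518.08 → $26,520; Unit 2A 91,307.78 → $91,310.
Totals: Unit 5A $65,440 + $110,470 = $175,910; Unit 3B $65,440 + $104,840 = $170,280; Unit 4B $65,440 + $26,520 = $91,960; Unit 2A $65,440 + $91,310 = $156,750.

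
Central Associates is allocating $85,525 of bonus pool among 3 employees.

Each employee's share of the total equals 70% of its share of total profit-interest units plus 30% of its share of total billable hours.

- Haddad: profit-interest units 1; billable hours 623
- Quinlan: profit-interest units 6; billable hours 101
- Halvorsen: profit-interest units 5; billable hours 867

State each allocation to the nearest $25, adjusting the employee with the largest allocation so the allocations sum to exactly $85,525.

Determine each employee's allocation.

Totals — profit-interest units 12, billable hours 1,591.
Blended shares (70% profit-interest units + 30% billable hours): Haddad 0.1758; Quinlan 0.3690; Halvorsen 0.4551.
Raw shares: Haddad 15,035.86; Quinlan 31,562.54; Halvorsen 38,926.60.
At nearest $25: Haddad $15,025; Quinlan $31,575; Halvorsen $38,925. Sum = $85,525.
No rounding difference to absorb.

Haddad: $15,025 | Quinlan: $31,575 | Halvorsen: $38,925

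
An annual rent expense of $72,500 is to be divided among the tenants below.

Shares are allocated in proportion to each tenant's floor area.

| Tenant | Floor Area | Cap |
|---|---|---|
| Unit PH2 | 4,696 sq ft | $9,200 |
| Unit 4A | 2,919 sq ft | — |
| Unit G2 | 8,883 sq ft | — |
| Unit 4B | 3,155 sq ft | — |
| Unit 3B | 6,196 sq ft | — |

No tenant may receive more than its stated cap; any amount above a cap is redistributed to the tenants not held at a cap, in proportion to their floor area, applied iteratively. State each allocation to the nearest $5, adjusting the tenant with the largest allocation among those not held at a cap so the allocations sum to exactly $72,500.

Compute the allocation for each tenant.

Total floor area = 25,849.
Unconstrained shares: Unit PH2 13,171.11; Unit 4A 8,187.07; Unit G2 24,914.60; Unit 4B 8,848.99; Unit 3B 17,378.24.
Cap binds for Unit PH2 ($9,200); remaining pool $63,300 reallocated over remaining floor area 21,153.
Shares after redistribution: Unit 4A 8,735.06 → $8,735; Unit G2 26,582.23 → $26,580; Unit 4B 9,441.28 → $9,440; Unit 3B 18,541.43 → $18,540.
Rounding difference +$5 applied to Unit G2 → $26,585.

Unit PH2: $9,200 | Unit 4A: $8,735 | Unit G2: $26,585 | Unit 4B: $9,440 | Unit 3B: $18,540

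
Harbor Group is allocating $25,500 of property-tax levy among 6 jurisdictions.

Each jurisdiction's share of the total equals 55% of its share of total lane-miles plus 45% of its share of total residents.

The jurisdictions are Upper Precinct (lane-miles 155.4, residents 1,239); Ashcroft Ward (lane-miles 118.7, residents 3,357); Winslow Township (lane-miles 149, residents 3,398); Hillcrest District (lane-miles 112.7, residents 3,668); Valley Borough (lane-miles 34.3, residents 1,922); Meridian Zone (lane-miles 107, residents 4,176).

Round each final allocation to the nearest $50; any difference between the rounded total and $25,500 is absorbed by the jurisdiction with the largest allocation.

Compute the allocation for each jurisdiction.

Upper Precinct: $4,000; Ashcroft Ward: $4,650; Winslow Township: $5,300; Hillcrest District: $4,700; Valley Borough: $1,950; Meridian Zone: $4,900

Totals — lane-miles 677.1, residents 17,760.
Composite weights (55% lane-miles + 45% residents): Upper Precinct 0.1576; Ashcroft Ward 0.1815; Winslow Township 0.2071; Hillcrest District 0.1845; Valley Borough 0.0766; Meridian Zone 0.1927.
Pro-rata amounts: Upper Precinct 4,019.39; Ashcroft Ward 4,627.68; Winslow Township 5,281.79; Hillcrest District 4,704.34; Valley Borough 1,952.30; Meridian Zone 4,914.50.
At nearest $50: Upper Precinct $4,000; Ashcroft Ward $4,650; Winslow Township $5,300; Hillcrest District $4,700; Valley Borough $1,950; Meridian Zone $4,900. Sum = $25,500.
No rounding difference to absorb.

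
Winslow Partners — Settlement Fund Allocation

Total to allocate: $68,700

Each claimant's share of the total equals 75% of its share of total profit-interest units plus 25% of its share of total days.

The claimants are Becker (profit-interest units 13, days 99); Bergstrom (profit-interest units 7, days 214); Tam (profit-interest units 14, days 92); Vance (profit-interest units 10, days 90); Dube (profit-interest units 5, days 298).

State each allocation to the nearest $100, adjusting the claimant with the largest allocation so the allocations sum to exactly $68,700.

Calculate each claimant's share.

Profit-interest units total 49; days total 793.
Composite weights (75% profit-interest units + 25% days): Becker 0.2302; Bergstrom 0.1746; Tam 0.2433; Vance 0.1814; Dube 0.1705.
Unrounded shares: Becker 15,814.07; Bergstrom 11,995.58; Tam 16,713.99; Vance 12,464.55; Dube 11,711.81.
Rounded to nearest $100: Becker $15,800; Bergstrom $12,000; Tam $16,700; Vance $12,500; Dube $11,700. Sum = $68,700.
Sum already equals the total — no adjustment.

Becker: $15,800 | Bergstrom: $12,000 | Tam: $16,700 | Vance: $12,500 | Dube: $11,700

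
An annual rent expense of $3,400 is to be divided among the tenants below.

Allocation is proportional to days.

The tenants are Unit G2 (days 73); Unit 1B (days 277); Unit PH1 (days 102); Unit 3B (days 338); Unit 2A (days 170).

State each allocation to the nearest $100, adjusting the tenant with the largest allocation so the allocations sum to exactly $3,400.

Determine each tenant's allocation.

Combined days = 960.
Pro-rata amounts: Unit G2 73/960 × $3,400 = 258.54; Unit 1B 277/960 × $3,400 = 981.04; Unit PH1 102/960 × $3,400 = 361.25; Unit 3B 338/960 × $3,400 = 1,197.08; Unit 2A 170/960 × $3,400 = 602.08.
After rounding ($100): Unit G2 $300; Unit 1B $1,000; Unit PH1 $400; Unit 3B $1,200; Unit 2A $600. Sum = $3,500.
Difference $3,400 − $3,500 = −$100 applied to largest allocation (Unit 3B): Unit 3B becomes $1,100.

Unit G2: $300; Unit 1B: $1,000; Unit PH1: $400; Unit 3B: $1,100; Unit 2A: $600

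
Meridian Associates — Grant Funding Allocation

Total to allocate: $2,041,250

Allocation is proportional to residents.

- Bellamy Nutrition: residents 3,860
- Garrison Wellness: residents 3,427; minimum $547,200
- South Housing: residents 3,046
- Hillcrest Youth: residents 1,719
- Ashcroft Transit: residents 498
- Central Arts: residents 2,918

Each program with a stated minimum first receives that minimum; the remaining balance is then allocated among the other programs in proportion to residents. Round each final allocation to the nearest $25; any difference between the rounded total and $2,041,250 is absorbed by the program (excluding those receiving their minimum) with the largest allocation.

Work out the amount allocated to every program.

Fund the minimums — Garrison Wellness $547,200. Remaining pool $1,494,050.
Remaining pool split over remaining residents 12,041: Bellamy Nutrition 478,949.67 → $478,950; South Housing 377,948.37 → $377,950; Hillcrest Youth 213,293.91 → $213,300; Ashcroft Transit 61,791.95 → $61,800; Central Arts 362,066.10 → $362,075.
Rounding difference −$25 applied to Bellamy Nutrition → $478,925.

Bellamy Nutrition: $478,925 · Garrison Wellness: $547,200 · South Housing: $377,950 · Hillcrest Youth: $213,300 · Ashcroft Transit: $61,800 · Central Arts: $362,075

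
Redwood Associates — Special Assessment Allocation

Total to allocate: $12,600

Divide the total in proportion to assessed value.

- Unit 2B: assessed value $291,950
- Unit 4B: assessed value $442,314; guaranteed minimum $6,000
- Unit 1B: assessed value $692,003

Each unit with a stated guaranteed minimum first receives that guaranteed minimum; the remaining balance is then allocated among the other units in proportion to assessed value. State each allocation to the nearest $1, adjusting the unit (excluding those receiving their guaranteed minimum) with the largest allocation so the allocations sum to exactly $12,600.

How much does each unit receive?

Unit 2B: $1,958; Unit 4B: $6,000; Unit 1B: $4,642

Guaranteed amounts: Unit 4B $6,000. Balance $6,600.
Balance split over remaining assessed value 983,953: Unit 2B 1,958.29 → $1,958; Unit 1B 4,641.71 → $4,642.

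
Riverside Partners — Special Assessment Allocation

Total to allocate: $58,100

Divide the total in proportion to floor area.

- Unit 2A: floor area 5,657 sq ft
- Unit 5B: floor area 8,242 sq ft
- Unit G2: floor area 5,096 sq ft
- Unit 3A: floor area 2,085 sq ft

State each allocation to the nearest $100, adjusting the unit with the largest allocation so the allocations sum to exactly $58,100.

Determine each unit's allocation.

Unit 2A: $15,600 · Unit 5B: $22,800 · Unit G2: $14,000 · Unit 3A: $5,700

Floor area total: 21,080.
Proportional shares: Unit 2A 5,657/21,080 × $58,100 = 15,591.64; Unit 5B 8,242/21,080 × $58,100 = 22,716.33; Unit G2 5,096/21,080 × $58,100 = 14,045.43; Unit 3A 2,085/21,080 × $58,100 = 5,746.61.
At nearest $100: Unit 2A $15,600; Unit 5B $22,700; Unit G2 $14,000; Unit 3A $5,700. Sum = $58,000.
Difference $58,100 − $58,000 = +$100 applied to largest allocation (Unit 5B): Unit 5B becomes $22,800.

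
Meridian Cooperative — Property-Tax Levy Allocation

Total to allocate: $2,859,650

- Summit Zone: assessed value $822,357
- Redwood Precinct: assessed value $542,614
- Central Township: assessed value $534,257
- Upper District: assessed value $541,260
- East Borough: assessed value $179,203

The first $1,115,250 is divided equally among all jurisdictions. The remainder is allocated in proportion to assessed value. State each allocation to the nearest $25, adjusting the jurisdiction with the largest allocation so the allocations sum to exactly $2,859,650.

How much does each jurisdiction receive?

Summit Zone: $770,625 · Redwood Precinct: $584,375 · Central Township: $578,800 · Upper District: $583,475 · East Borough: $342,375

Equal tier: $1,115,250 ÷ 5 = $223,050 apiece.
Remainder $1,744,400 by assessed value (total 2,619,691): Summit Zone 547,591.13 → $547,600; Redwood Precinct 361,315.84 → $361,325; Central Township 355,751.08 → $355,750; Upper District 360,414.24 → $360,425; East Borough 119,327.70 → $119,325.
Rounding difference −$25 on remainder applied to Summit Zone.
Totals: Summit Zone $223,050 + $547,575 = $770,625; Redwood Precinct $223,050 + $361,325 = $584,375; Central Township $223,050 + $355,750 = $578,800; Upper District $223,050 + $360,425 = $583,475; East Borough $223,050 + $119,325 = $342,375.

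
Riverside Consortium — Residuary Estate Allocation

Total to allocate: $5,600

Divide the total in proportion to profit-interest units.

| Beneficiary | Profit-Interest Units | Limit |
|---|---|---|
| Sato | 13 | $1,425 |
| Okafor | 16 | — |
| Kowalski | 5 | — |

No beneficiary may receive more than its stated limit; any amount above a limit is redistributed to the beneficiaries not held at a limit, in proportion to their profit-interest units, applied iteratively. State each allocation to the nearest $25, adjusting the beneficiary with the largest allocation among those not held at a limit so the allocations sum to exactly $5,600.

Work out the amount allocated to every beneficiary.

Sato: $1,425 | Okafor: $3,175 | Kowalski: $1,000

Total profit-interest units = 34.
Unconstrained shares: Sato 2,141.18; Okafor 2,635.29; Kowalski 823.53.
Capped: Sato ($1,425); residual $4,175 reallocated over remaining profit-interest units 21.
Remaining shares: Okafor 3,180.95 → $3,175; Kowalski 994.05 → $1,000.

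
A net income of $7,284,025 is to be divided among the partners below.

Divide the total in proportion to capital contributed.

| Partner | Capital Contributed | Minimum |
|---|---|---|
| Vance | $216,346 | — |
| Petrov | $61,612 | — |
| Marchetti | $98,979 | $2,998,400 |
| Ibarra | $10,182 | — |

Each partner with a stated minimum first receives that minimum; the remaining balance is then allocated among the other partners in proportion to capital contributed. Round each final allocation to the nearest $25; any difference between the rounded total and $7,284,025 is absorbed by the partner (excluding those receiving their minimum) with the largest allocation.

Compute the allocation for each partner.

Minimums first: Marchetti $2,998,400. Residual $4,285,625.
Residual split over remaining capital contributed 288,140: Vance 3,217,803.24 → $3,217,800; Petrov 916,380.67 → $916,375; Ibarra 151,441.08 → $151,450.

Vance: $3,217,800; Petrov: $916,375; Marchetti: $2,998,400; Ibarra: $151,450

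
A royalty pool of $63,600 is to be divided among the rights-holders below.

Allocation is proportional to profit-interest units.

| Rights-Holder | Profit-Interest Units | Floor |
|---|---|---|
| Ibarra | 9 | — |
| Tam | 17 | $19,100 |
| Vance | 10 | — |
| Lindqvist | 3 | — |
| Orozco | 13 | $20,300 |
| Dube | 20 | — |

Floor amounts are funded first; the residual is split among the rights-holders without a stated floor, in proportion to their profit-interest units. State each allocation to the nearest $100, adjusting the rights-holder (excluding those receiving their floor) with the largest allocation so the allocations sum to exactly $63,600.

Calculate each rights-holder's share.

Ibarra: $5,200 · Tam: $19,100 · Vance: $5,800 · Lindqvist: $1,700 · Orozco: $20,300 · Dube: $11,500

Minimums first: Tam $19,100; Orozco $20,300. Remaining pool $24,200.
Remaining pool split over remaining profit-interest units 42: Ibarra 5,185.71 → $5,200; Vance 5,761.90 → $5,800; Lindqvist 1,728.57 → $1,700; Dube 11,523.81 → $11,500.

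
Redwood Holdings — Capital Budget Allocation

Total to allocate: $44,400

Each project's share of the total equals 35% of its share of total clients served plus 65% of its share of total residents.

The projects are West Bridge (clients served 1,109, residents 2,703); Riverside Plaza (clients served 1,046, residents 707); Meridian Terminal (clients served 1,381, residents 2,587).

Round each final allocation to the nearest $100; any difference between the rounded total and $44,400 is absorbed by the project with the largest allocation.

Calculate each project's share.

Clients served total 3,536; residents total 5,997.
Composite weights (35% clients served + 65% residents): West Bridge 0.4027; Riverside Plaza 0.1802; Meridian Terminal 0.4171.
Unrounded shares: West Bridge 17,881.76; Riverside Plaza 7,999.33; Meridian Terminal 18,518.91.
Rounded to nearest $100: West Bridge $17,900; Riverside Plaza $8,000; Meridian Terminal $18,500. Sum = $44,400.
No rounding difference to absorb.

West Bridge: $17,900; Riverside Plaza: $8,000; Meridian Terminal: $18,500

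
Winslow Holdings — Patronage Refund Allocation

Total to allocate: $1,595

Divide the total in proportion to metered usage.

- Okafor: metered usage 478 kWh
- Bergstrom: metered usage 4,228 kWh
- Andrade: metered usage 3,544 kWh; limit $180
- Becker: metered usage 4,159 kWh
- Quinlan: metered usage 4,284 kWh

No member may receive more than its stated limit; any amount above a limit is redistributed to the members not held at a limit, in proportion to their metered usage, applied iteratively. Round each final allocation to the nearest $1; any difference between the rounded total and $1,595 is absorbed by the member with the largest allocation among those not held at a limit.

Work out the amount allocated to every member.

Okafor: $51 | Bergstrom: $455 | Andrade: $180 | Becker: $448 | Quinlan: $461

Sum of metered usage: 16,693.
Proportional shares (ignoring caps): Okafor 45.67; Bergstrom 403.98; Andrade 338.63; Becker 397.39; Quinlan 409.33.
Capped: Andrade ($180); remaining pool $1,415 reallocated over remaining metered usage 13,149.
Redistributed shares: Okafor 51.44 → $51; Bergstrom 454.99 → $455; Becker 447.56 → $448; Quinlan 461.01 → $461.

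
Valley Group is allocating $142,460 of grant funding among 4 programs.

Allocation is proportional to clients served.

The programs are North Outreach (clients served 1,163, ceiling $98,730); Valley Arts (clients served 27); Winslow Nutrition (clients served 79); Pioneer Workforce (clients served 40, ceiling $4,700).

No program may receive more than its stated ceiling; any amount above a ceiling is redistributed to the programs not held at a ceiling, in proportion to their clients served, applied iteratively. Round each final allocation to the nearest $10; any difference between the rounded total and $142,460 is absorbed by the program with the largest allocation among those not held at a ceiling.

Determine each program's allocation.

Combined clients served = 1,309.
Unconstrained shares: North Outreach 126,570.65; Valley Arts 2,938.44; Winslow Nutrition 8,597.66; Pioneer Workforce 4,353.25.
Cap binds for North Outreach ($98,730); balance $43,730 reallocated over remaining clients served 146.
Cap binds for Pioneer Workforce ($4,700); balance $39,030 reallocated over remaining clients served 106.
Shares after redistribution: Valley Arts 9,941.60 → $9,940; Winslow Nutrition 29,088.40 → $29,090.

North Outreach: $98,730 | Valley Arts: $9,940 | Winslow Nutrition: $29,090 | Pioneer Workforce: $4,700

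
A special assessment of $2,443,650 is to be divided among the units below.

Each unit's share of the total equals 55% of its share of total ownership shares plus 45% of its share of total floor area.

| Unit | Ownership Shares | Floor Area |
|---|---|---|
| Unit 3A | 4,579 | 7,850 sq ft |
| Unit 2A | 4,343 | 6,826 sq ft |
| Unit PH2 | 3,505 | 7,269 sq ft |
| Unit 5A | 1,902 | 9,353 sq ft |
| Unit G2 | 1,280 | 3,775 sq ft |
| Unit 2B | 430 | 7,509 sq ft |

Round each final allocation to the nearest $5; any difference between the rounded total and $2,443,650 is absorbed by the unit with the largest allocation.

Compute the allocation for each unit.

Ownership shares total 16,039; floor area total 42,582.
Blended shares (55% ownership shares + 45% floor area): Unit 3A 0.2400; Unit 2A 0.2211; Unit PH2 0.1970; Unit 5A 0.1641; Unit G2 0.0838; Unit 2B 0.0941.
Proportional shares: Unit 3A 586,422.18; Unit 2A 540,202.38; Unit PH2 481,421.23; Unit 5A 400,913.36; Unit G2 204,745.19; Unit 2B 229,945.66.
At nearest $5: Unit 3A $586,420; Unit 2A $540,200; Unit PH2 $481,420; Unit 5A $400,915; Unit G2 $204,745; Unit 2B $229,945. Sum = $2,443,645.
Difference $2,443,650 − $2,443,645 = +$5 applied to largest allocation (Unit 3A): Unit 3A becomes $586,425.

Unit 3A: $586,425; Unit 2A: $540,200; Unit PH2: $481,420; Unit 5A: $400,915; Unit G2: $204,745; Unit 2B: $229,945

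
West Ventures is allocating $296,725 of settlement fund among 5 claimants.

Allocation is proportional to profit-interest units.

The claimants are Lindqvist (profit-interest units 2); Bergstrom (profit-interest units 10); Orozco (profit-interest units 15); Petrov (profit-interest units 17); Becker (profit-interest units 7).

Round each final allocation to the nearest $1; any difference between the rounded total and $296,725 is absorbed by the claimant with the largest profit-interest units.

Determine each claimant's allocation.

Lindqvist: $11,636 · Bergstrom: $58,181 · Orozco: $87,272 · Petrov: $98,909 · Becker: $40,727

Total profit-interest units = 51.
Proportional shares: Lindqvist 2/51 × $296,725 = 11,636.27; Bergstrom 10/51 × $296,725 = 58,181.37; Orozco 15/51 × $296,725 = 87,272.06; Petrov 17/51 × $296,725 = 98,908.33; Becker 7/51 × $296,725 = 40,726.96.
After rounding ($1): Lindqvist $11,636; Bergstrom $58,181; Orozco $87,272; Petrov $98,908; Becker $40,727. Sum = $296,724.
Difference $296,725 − $296,724 = +$1 applied to largest profit-interest units (Petrov): Petrov becomes $98,909.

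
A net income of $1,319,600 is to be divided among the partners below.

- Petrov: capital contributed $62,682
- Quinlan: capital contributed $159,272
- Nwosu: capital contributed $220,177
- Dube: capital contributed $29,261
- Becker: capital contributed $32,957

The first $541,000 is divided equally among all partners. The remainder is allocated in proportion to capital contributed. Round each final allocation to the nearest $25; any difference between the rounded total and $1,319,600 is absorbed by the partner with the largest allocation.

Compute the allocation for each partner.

First tranche $541,000 split equally: $108,200 each.
Remainder $778,600 by capital contributed (total 504,349): Petrov 96,766.73 → $96,775; Quinlan 245,879.70 → $245,875; Nwosu 339,903.15 → $339,900; Dube 45,172.32 → $45,175; Becker 50,878.10 → $50,875.
Totals: Petrov $108,200 + $96,775 = $204,975; Quinlan $108,200 + $245,875 = $354,075; Nwosu $108,200 + $339,900 = $448,100; Dube $108,200 + $45,175 = $153,375; Becker $108,200 + $50,875 = $159,075.

Petrov: $204,975; Quinlan: $354,075; Nwosu: $448,100; Dube: $153,375; Becker: $159,075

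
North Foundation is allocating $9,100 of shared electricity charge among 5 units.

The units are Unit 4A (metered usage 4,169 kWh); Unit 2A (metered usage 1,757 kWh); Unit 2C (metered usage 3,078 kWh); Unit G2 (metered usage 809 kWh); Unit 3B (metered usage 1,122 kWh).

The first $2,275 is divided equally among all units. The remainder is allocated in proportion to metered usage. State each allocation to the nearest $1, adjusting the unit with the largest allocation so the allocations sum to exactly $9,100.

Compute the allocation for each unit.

First tranche $2,275 split equally: $455 each.
Remainder $6,825 by metered usage (total 10,935): Unit 4A 2,602.05 → $2,602; Unit 2A 1,096.62 → $1,097; Unit 2C 1,921.11 → $1,921; Unit G2 504.93 → $505; Unit 3B 700.29 → $700.
Totals: Unit 4A $455 + $2,602 = $3,057; Unit 2A $455 + $1,097 = $1,552; Unit 2C $455 + $1,921 = $2,376; Unit G2 $455 + $505 = $960; Unit 3B $455 + $700 = $1,155.

Unit 4A: $3,057 · Unit 2A: $1,552 · Unit 2C: $2,376 · Unit G2: $960 · Unit 3B: $1,155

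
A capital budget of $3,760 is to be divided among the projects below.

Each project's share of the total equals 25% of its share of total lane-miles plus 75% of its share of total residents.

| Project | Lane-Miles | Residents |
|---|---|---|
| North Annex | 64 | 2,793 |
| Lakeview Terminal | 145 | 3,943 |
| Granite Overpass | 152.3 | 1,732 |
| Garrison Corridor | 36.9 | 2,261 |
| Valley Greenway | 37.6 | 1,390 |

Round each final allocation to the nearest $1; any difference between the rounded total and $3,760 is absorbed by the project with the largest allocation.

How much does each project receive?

Lane-miles total 435.8; residents total 12,119.
Composite weights (25% lane-miles + 75% residents): North Annex 0.2096; Lakeview Terminal 0.3272; Granite Overpass 0.1946; Garrison Corridor 0.1611; Valley Greenway 0.1076.
Pro-rata amounts: North Annex 787.96; Lakeview Terminal 1,230.26; Granite Overpass 731.53; Garrison Corridor 605.71; Valley Greenway 404.54.
Rounded to nearest $1: North Annex $788; Lakeview Terminal $1,230; Granite Overpass $732; Garrison Corridor $606; Valley Greenway $405. Sum = $3,761.
Difference $3,760 − $3,761 = −$1 applied to largest allocation (Lakeview Terminal): Lakeview Terminal becomes $1,229.

North Annex: $788 · Lakeview Terminal: $1,229 · Granite Overpass: $732 · Garrison Corridor: $606 · Valley Greenway: $405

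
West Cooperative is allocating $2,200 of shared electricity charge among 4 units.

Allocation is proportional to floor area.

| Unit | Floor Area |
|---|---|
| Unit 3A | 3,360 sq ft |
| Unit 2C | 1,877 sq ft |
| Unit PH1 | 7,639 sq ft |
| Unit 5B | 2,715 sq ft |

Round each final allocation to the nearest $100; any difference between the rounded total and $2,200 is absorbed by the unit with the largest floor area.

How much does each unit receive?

Combined floor area = 15,591.
Unrounded shares: Unit 3A 3,360/15,591 × $2,200 = 474.12; Unit 2C 1,877/15,591 × $2,200 = 264.86; Unit PH1 7,639/15,591 × $2,200 = 1,077.92; Unit 5B 2,715/15,591 × $2,200 = 383.11.
At nearest $100: Unit 3A $500; Unit 2C $300; Unit PH1 $1,100; Unit 5B $400. Sum = $2,300.
Difference $2,200 − $2,300 = −$100 applied to largest floor area (Unit PH1): Unit PH1 becomes $1,000.

Unit 3A: $500; Unit 2C: $300; Unit PH1: $1,000; Unit 5B: $400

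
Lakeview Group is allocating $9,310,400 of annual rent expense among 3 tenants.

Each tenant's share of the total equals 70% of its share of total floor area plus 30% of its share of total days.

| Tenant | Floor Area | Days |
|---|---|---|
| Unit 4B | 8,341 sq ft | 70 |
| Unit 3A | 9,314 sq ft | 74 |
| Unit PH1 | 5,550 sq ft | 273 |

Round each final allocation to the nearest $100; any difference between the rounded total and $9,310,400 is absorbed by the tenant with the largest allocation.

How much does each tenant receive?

Totals — floor area 23,205, days 417.
Combined weights (70% floor area + 30% days): Unit 4B 0.3020; Unit 3A 0.3342; Unit PH1 0.3638.
Raw shares: Unit 4B 2,811,494.90; Unit 3A 3,111,561.00; Unit PH1 3,387,344.10.
Rounded to nearest $100: Unit 4B $2,811,500; Unit 3A $3,111,600; Unit PH1 $3,387,300. Sum = $9,310,400.
Sum already equals the total — no adjustment.

Unit 4B: $2,811,500 · Unit 3A: $3,111,600 · Unit PH1: $3,387,300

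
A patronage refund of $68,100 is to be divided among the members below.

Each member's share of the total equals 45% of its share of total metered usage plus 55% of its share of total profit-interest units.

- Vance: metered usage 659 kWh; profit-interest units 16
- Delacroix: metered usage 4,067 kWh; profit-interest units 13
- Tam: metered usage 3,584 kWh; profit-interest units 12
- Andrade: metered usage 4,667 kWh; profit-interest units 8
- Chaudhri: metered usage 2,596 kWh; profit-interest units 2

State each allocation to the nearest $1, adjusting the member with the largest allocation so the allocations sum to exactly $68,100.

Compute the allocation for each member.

Vance: $13,047 | Delacroix: $17,551 | Tam: $15,866 | Andrade: $15,059 | Chaudhri: $6,577

Metered usage total 15,573; profit-interest units total 51.
Blended shares (45% metered usage + 55% profit-interest units): Vance 0.1916; Delacroix 0.2577; Tam 0.2330; Andrade 0.2211; Chaudhri 0.0966.
Raw shares: Vance 13,047.39; Delacroix 17,550.51; Tam 15,865.64; Andrade 15,059.15; Chaudhri 6,577.31.
At nearest $1: Vance $13,047; Delacroix $17,551; Tam $15,866; Andrade $15,059; Chaudhri $6,577. Sum = $68,100.
Sum already equals the total — no adjustment.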